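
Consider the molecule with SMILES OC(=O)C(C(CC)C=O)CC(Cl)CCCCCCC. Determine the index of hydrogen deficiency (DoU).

2

Degree of unsaturation = (number of rings) + (number of π bonds).
Ring closures in the SMILES: 0.
π bonds: 2 double bonds (each 1 DoU) → 2 DoU from unsaturation.
Total DoU = 0 + 2 = 2.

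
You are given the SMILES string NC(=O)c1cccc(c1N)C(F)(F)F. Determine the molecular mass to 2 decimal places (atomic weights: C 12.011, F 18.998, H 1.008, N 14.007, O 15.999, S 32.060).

First, the molecular formula is C8H7F3N2O (counting implicit H from valence).
  C: 8 × 12.011 = 96.088
  F: 3 × 18.998 = 56.994
  H: 7 × 1.008 = 7.056
  N: 2 × 14.007 = 28.014
  O: 1 × 15.999 = 15.999
Sum: 8×12.011 + 3×18.998 + 7×1.008 + 2×14.007 + 1×15.999 = 204.151 → 204.15 g/mol.

204.15 g/mol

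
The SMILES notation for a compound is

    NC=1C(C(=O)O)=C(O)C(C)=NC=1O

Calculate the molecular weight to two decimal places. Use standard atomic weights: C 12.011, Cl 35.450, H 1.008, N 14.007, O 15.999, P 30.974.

First, the molecular formula is C7H8N2O4 (counting implicit H from valence).
  C: 7 × 12.011 = 84.077
  H: 8 × 1.008 = 8.064
  N: 2 × 14.007 = 28.014
  O: 4 × 15.999 = 63.996
Sum: 7×12.011 + 8×1.008 + 2×14.007 + 4×15.999 = 184.151 → 184.15 g/mol.

184.15 g/mol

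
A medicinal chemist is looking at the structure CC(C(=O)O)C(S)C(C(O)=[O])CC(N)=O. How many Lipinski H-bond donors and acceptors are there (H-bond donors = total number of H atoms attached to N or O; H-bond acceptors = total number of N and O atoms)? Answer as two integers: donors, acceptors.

Donors: find every N or O and count the H atoms it carries.
  atom 4 (O): bond orders sum to 2 → 0 H
  atom 5 (O): bond orders sum to 1 → 1 H
  atom 10 (O): bond orders sum to 1 → 1 H
  atom 11 (O): bond orders sum to 2 → 0 H
  atom 14 (N): bond orders sum to 1 → 2 H
  atom 15 (O): bond orders sum to 2 → 0 H
Lipinski HBD = 4.
Acceptors: N atoms = 1, O atoms = 5 → HBA = 6.

4, 6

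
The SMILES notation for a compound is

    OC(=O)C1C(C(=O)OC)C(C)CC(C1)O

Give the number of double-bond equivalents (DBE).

3

Degree of unsaturation = (number of rings) + (number of π bonds).
Ring closures in the SMILES: 1.
π bonds: 2 double bonds (each 1 DoU) → 2 DoU from unsaturation.
Total DoU = 1 + 2 = 3.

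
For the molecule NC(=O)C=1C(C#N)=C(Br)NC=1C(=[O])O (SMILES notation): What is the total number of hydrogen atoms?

4

Walk through each heavy atom and fill implicit hydrogens from standard valence (C 4, N 3, O 2, S 2, halogen 1):
  atom 1: N, bond orders sum to 1 (valence 3) → 2 H
  atom 2: C, bond orders sum to 4 (valence 4) → 0 H
  atom 3: O, bond orders sum to 2 (valence 2) → 0 H
  atom 4: C, bond orders sum to 4 (valence 4) → 0 H
  atom 5: C, bond orders sum to 4 (valence 4) → 0 H
  atom 6: C, bond orders sum to 4 (valence 4) → 0 H
  atom 7: N, bond orders sum to 3 (valence 3) → 0 H
  atom 8: C, bond orders sum to 4 (valence 4) → 0 H
  atom 9: Br (halogen, monovalent) → 0 H
  atom 10: N, bond orders sum to 2 (valence 3) → 1 H
  atom 11: C, bond orders sum to 4 (valence 4) → 0 H
  atom 12: C, bond orders sum to 4 (valence 4) → 0 H
  atom 13: O with explicit H count 0
  atom 14: O, bond orders sum to 1 (valence 2) → 1 H
Total hydrogens: 4.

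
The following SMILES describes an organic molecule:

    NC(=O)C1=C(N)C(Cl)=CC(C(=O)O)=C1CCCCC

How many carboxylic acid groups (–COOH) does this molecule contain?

The carboxylic acid motif appears at heavy-atom position 11 in the SMILES.
Other groups present: 1 amide, 1 primary amine.
Carboxylic acid count: 1.

1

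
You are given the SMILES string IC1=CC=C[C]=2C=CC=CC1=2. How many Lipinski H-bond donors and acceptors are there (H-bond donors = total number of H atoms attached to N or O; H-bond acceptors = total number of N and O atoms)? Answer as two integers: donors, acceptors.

0, 0

Donors: find every N or O and count the H atoms it carries.
  (no N or O atoms present)
Lipinski HBD = 0.
Acceptors: N atoms = 0, O atoms = 0 → HBA = 0.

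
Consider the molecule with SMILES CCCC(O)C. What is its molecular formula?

C5H12O

Walk through each heavy atom and fill implicit hydrogens from standard valence (C 4, N 3, O 2, S 2, halogen 1):
  atom 1: C, bond orders sum to 1 (valence 4) → 3 H
  atom 2: C, bond orders sum to 2 (valence 4) → 2 H
  atom 3: C, bond orders sum to 2 (valence 4) → 2 H
  atom 4: C, bond orders sum to 3 (valence 4) → 1 H
  atom 5: O, bond orders sum to 1 (valence 2) → 1 H
  atom 6: C, bond orders sum to 1 (valence 4) → 3 H
Totals → C:5, H:12, O:1.
In Hill order: C5H12O.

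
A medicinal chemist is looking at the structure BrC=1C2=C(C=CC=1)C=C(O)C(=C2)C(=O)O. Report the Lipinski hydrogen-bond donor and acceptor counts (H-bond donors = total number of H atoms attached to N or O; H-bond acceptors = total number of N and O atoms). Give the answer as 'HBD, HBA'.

2, 3

Donors: find every N or O and count the H atoms it carries.
  atom 10 (O): bond orders sum to 1 → 1 H
  atom 14 (O): bond orders sum to 2 → 0 H
  atom 15 (O): bond orders sum to 1 → 1 H
Lipinski HBD = 2.
Acceptors: N atoms = 0, O atoms = 3 → HBA = 3.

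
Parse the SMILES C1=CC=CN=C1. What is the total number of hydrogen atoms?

Walk through each heavy atom and fill implicit hydrogens from standard valence (C 4, N 3, O 2, S 2, halogen 1):
  atom 1: C, bond orders sum to 3 (valence 4) → 1 H
  atom 2: C, bond orders sum to 3 (valence 4) → 1 H
  atom 3: C, bond orders sum to 3 (valence 4) → 1 H
  atom 4: C, bond orders sum to 3 (valence 4) → 1 H
  atom 5: N, bond orders sum to 3 (valence 3) → 0 H
  atom 6: C, bond orders sum to 3 (valence 4) → 1 H
Total hydrogens: 5.

5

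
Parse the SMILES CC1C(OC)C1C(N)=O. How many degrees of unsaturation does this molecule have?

Degree of unsaturation = (number of rings) + (number of π bonds).
Ring closures in the SMILES: 1.
π bonds: 1 double bond (each 1 DoU) → 1 DoU from unsaturation.
Total DoU = 1 + 1 = 2.

2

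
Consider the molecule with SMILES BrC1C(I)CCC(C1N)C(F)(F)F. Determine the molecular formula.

Walk through each heavy atom and fill implicit hydrogens from standard valence (C 4, N 3, O 2, S 2, halogen 1):
  atom 1: Br (halogen, monovalent) → 0 H
  atom 2: C, bond orders sum to 3 (valence 4) → 1 H
  atom 3: C, bond orders sum to 3 (valence 4) → 1 H
  atom 4: I (halogen, monovalent) → 0 H
  atom 5: C, bond orders sum to 2 (valence 4) → 2 H
  atom 6: C, bond orders sum to 2 (valence 4) → 2 H
  atom 7: C, bond orders sum to 3 (valence 4) → 1 H
  atom 8: C, bond orders sum to 3 (valence 4) → 1 H
  atom 9: N, bond orders sum to 1 (valence 3) → 2 H
  atom 10: C, bond orders sum to 4 (valence 4) → 0 H
  atom 11: F (halogen, monovalent) → 0 H
  atom 12: F (halogen, monovalent) → 0 H
  atom 13: F (halogen, monovalent) → 0 H
Totals → C:7, H:10, Br:1, F:3, I:1, N:1.
In Hill order: C7H10BrF3IN.

C7H10BrF3IN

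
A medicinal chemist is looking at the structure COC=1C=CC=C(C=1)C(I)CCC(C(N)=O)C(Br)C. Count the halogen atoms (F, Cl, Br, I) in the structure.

2

Halogen atoms appear at heavy-atom positions 10, 18 (1×Br, 1×I).
Other groups present: 1 amide, 1 ether.
Halogen count: 2.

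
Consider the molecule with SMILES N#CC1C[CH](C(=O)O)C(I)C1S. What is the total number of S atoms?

1

Scan the SMILES for S atoms (remember two-letter symbols like Cl and Br are single atoms).
Sulfur count: 1.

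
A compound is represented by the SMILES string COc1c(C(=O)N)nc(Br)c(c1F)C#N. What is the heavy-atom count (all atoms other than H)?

15

Every atom symbol written in the SMILES (organic subset) is one heavy atom; implicit H are not written.
Heavy atoms by element → Br:1, C:8, F:1, N:3, O:2.
Total: 15.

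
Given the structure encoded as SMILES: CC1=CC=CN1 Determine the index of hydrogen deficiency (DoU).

3

Degree of unsaturation = (number of rings) + (number of π bonds).
Ring closures in the SMILES: 1.
π bonds: 2 double bonds (each 1 DoU) → 2 DoU from unsaturation.
Total DoU = 1 + 2 = 3.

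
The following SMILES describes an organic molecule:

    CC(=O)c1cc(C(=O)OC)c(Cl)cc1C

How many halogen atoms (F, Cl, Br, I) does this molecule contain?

1

Halogen atoms appear at heavy-atom position 12 (1×Cl).
Other groups present: 1 ester, 1 ketone.
Halogen count: 1.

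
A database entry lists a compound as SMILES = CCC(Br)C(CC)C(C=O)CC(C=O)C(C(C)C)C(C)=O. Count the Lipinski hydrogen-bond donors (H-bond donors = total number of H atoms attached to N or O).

0

Donors: find every N or O and count the H atoms it carries.
  atom 10 (O): bond orders sum to 2 → 0 H
  atom 14 (O): bond orders sum to 2 → 0 H
  atom 21 (O): bond orders sum to 2 → 0 H
Lipinski HBD = 0.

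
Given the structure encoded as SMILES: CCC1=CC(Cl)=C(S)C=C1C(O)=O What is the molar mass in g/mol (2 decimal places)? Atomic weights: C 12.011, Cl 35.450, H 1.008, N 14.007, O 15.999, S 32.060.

First, the molecular formula is C9H9ClO2S (counting implicit H from valence).
  C: 9 × 12.011 = 108.099
  Cl: 1 × 35.450 = 35.450
  H: 9 × 1.008 = 9.072
  O: 2 × 15.999 = 31.998
  S: 1 × 32.060 = 32.060
Sum: 9×12.011 + 1×35.450 + 9×1.008 + 2×15.999 + 1×32.060 = 216.679 → 216.68 g/mol.

216.68 g/mol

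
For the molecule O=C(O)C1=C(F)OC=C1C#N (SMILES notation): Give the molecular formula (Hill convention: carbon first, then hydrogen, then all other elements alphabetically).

Walk through each heavy atom and fill implicit hydrogens from standard valence (C 4, N 3, O 2, S 2, halogen 1):
  atom 1: O, bond orders sum to 2 (valence 2) → 0 H
  atom 2: C, bond orders sum to 4 (valence 4) → 0 H
  atom 3: O, bond orders sum to 1 (valence 2) → 1 H
  atom 4: C, bond orders sum to 4 (valence 4) → 0 H
  atom 5: C, bond orders sum to 4 (valence 4) → 0 H
  atom 6: F (halogen, monovalent) → 0 H
  atom 7: O, bond orders sum to 2 (valence 2) → 0 H
  atom 8: C, bond orders sum to 3 (valence 4) → 1 H
  atom 9: C, bond orders sum to 4 (valence 4) → 0 H
  atom 10: C, bond orders sum to 4 (valence 4) → 0 H
  atom 11: N, bond orders sum to 3 (valence 3) → 0 H
Totals → C:6, H:2, F:1, N:1, O:3.
In Hill order: C6H2FNO3.

C6H2FNO3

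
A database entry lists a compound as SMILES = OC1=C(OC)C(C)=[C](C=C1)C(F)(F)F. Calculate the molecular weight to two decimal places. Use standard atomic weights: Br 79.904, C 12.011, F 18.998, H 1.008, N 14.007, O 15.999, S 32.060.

206.16 g/mol

First, the molecular formula is C9H9F3O2 (counting implicit H from valence).
  C: 9 × 12.011 = 108.099
  F: 3 × 18.998 = 56.994
  H: 9 × 1.008 = 9.072
  O: 2 × 15.999 = 31.998
Sum: 9×12.011 + 3×18.998 + 9×1.008 + 2×15.999 = 206.163 → 206.16 g/mol.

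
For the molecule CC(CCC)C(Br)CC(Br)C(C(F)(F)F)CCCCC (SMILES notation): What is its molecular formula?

Walk through each heavy atom and fill implicit hydrogens from standard valence (C 4, N 3, O 2, S 2, halogen 1):
  atom 1: C, bond orders sum to 1 (valence 4) → 3 H
  atom 2: C, bond orders sum to 3 (valence 4) → 1 H
  atom 3: C, bond orders sum to 2 (valence 4) → 2 H
  atom 4: C, bond orders sum to 2 (valence 4) → 2 H
  atom 5: C, bond orders sum to 1 (valence 4) → 3 H
  atom 6: C, bond orders sum to 3 (valence 4) → 1 H
  atom 7: Br (halogen, monovalent) → 0 H
  atom 8: C, bond orders sum to 2 (valence 4) → 2 H
  atom 9: C, bond orders sum to 3 (valence 4) → 1 H
  atom 10: Br (halogen, monovalent) → 0 H
  atom 11: C, bond orders sum to 3 (valence 4) → 1 H
  atom 12: C, bond orders sum to 4 (valence 4) → 0 H
  atom 13: F (halogen, monovalent) → 0 H
  atom 14: F (halogen, monovalent) → 0 H
  atom 15: F (halogen, monovalent) → 0 H
  atom 16: C, bond orders sum to 2 (valence 4) → 2 H
  atom 17: C, bond orders sum to 2 (valence 4) → 2 H
  atom 18: C, bond orders sum to 2 (valence 4) → 2 H
  atom 19: C, bond orders sum to 2 (valence 4) → 2 H
  atom 20: C, bond orders sum to 1 (valence 4) → 3 H
Totals → C:15, H:27, Br:2, F:3.

C15H27Br2F3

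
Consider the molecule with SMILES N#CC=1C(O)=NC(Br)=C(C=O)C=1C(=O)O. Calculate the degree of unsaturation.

8

Degree of unsaturation = (number of rings) + (number of π bonds).
Ring closures in the SMILES: 1.
π bonds: 5 double bonds (each 1 DoU), 1 triple bond (each 2 DoU) → 7 DoU from unsaturation.
Total DoU = 1 + 7 = 8.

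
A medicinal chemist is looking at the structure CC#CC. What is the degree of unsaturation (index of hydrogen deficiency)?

2

Molecular formula: C4H6.
DoU = (2C + 2 + N − H − X) / 2, where X is the halogen count and O/S are ignored.
    = (2·4 + 2 + 0 − 6 − 0) / 2 = 4 / 2 = 2.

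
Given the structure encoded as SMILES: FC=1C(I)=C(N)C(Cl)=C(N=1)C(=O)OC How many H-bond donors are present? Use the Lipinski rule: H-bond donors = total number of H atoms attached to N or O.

2

Donors: find every N or O and count the H atoms it carries.
  atom 6 (N): bond orders sum to 1 → 2 H
  atom 10 (N): bond orders sum to 3 → 0 H
  atom 12 (O): bond orders sum to 2 → 0 H
  atom 13 (O): bond orders sum to 2 → 0 H
Lipinski HBD = 2.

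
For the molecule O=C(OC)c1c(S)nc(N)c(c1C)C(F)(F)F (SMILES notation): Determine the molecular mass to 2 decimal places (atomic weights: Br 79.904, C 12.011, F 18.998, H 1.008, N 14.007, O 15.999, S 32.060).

266.24 g/mol

First, the molecular formula is C9H9F3N2O2S (counting implicit H from valence).
  C: 9 × 12.011 = 108.099
  F: 3 × 18.998 = 56.994
  H: 9 × 1.008 = 9.072
  N: 2 × 14.007 = 28.014
  O: 2 × 15.999 = 31.998
  S: 1 × 32.060 = 32.060
Sum: 9×12.011 + 3×18.998 + 9×1.008 + 2×14.007 + 2×15.999 + 1×32.060 = 266.237 → 266.24 g/mol.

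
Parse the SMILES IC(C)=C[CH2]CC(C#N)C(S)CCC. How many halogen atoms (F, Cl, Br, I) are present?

1

Halogen atoms appear at heavy-atom position 1 (1×I).
Other groups present: 1 alkene, 1 nitrile, 1 thiol.
Halogen count: 1.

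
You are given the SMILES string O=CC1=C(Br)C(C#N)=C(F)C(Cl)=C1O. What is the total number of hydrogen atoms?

Walk through each heavy atom and fill implicit hydrogens from standard valence (C 4, N 3, O 2, S 2, halogen 1):
  atom 1: O, bond orders sum to 2 (valence 2) → 0 H
  atom 2: C, bond orders sum to 3 (valence 4) → 1 H
  atom 3: C, bond orders sum to 4 (valence 4) → 0 H
  atom 4: C, bond orders sum to 4 (valence 4) → 0 H
  atom 5: Br (halogen, monovalent) → 0 H
  atom 6: C, bond orders sum to 4 (valence 4) → 0 H
  atom 7: C, bond orders sum to 4 (valence 4) → 0 H
  atom 8: N, bond orders sum to 3 (valence 3) → 0 H
  atom 9: C, bond orders sum to 4 (valence 4) → 0 H
  atom 10: F (halogen, monovalent) → 0 H
  atom 11: C, bond orders sum to 4 (valence 4) → 0 H
  atom 12: Cl (halogen, monovalent) → 0 H
  atom 13: C, bond orders sum to 4 (valence 4) → 0 H
  atom 14: O, bond orders sum to 1 (valence 2) → 1 H
Total hydrogens: 2.

2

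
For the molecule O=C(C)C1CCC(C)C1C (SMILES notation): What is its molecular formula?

C9H16O

Walk through each heavy atom and fill implicit hydrogens from standard valence (C 4, N 3, O 2, S 2, halogen 1):
  atom 1: O, bond orders sum to 2 (valence 2) → 0 H
  atom 2: C, bond orders sum to 4 (valence 4) → 0 H
  atom 3: C, bond orders sum to 1 (valence 4) → 3 H
  atom 4: C, bond orders sum to 3 (valence 4) → 1 H
  atom 5: C, bond orders sum to 2 (valence 4) → 2 H
  atom 6: C, bond orders sum to 2 (valence 4) → 2 H
  atom 7: C, bond orders sum to 3 (valence 4) → 1 H
  atom 8: C, bond orders sum to 1 (valence 4) → 3 H
  atom 9: C, bond orders sum to 3 (valence 4) → 1 H
  atom 10: C, bond orders sum to 1 (valence 4) → 3 H
Totals → C:9, H:16, O:1.
In Hill order: C9H16O.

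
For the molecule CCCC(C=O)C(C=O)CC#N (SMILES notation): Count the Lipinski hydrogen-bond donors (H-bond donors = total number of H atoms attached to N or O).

0

Donors: find every N or O and count the H atoms it carries.
  atom 6 (O): bond orders sum to 2 → 0 H
  atom 9 (O): bond orders sum to 2 → 0 H
  atom 12 (N): bond orders sum to 3 → 0 H
Lipinski HBD = 0.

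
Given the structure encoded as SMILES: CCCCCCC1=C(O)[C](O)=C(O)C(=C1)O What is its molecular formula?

Walk through each heavy atom and fill implicit hydrogens from standard valence (C 4, N 3, O 2, S 2, halogen 1):
  atom 1: C, bond orders sum to 1 (valence 4) → 3 H
  atom 2: C, bond orders sum to 2 (valence 4) → 2 H
  atom 3: C, bond orders sum to 2 (valence 4) → 2 H
  atom 4: C, bond orders sum to 2 (valence 4) → 2 H
  atom 5: C, bond orders sum to 2 (valence 4) → 2 H
  atom 6: C, bond orders sum to 2 (valence 4) → 2 H
  atom 7: C, bond orders sum to 4 (valence 4) → 0 H
  atom 8: C, bond orders sum to 4 (valence 4) → 0 H
  atom 9: O, bond orders sum to 1 (valence 2) → 1 H
  atom 10: C with explicit H count 0
  atom 11: O, bond orders sum to 1 (valence 2) → 1 H
  atom 12: C, bond orders sum to 4 (valence 4) → 0 H
  atom 13: O, bond orders sum to 1 (valence 2) → 1 H
  atom 14: C, bond orders sum to 4 (valence 4) → 0 H
  atom 15: C, bond orders sum to 3 (valence 4) → 1 H
  atom 16: O, bond orders sum to 1 (valence 2) → 1 H
Totals → C:12, H:18, O:4.
In Hill order: C12H18O4.

C12H18O4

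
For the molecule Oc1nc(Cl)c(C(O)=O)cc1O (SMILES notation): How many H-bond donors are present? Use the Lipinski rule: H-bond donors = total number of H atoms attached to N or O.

Donors: find every N or O and count the H atoms it carries.
  atom 1 (O): bond orders sum to 1 → 1 H
  atom 3 (N): bond orders sum to 3 → 0 H
  atom 8 (O): bond orders sum to 1 → 1 H
  atom 9 (O): bond orders sum to 2 → 0 H
  atom 12 (O): bond orders sum to 1 → 1 H
Lipinski HBD = 3.

3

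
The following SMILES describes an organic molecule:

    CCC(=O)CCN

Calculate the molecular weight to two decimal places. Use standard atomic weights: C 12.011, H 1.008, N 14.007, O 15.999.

First, the molecular formula is C5H11NO (counting implicit H from valence).
  C: 5 × 12.011 = 60.055
  H: 11 × 1.008 = 11.088
  N: 1 × 14.007 = 14.007
  O: 1 × 15.999 = 15.999
Sum: 5×12.011 + 11×1.008 + 1×14.007 + 1×15.999 = 101.149 → 101.15 g/mol.

101.15 g/mol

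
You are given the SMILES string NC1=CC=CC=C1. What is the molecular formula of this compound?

Walk through each heavy atom and fill implicit hydrogens from standard valence (C 4, N 3, O 2, S 2, halogen 1):
  atom 1: N, bond orders sum to 1 (valence 3) → 2 H
  atom 2: C, bond orders sum to 4 (valence 4) → 0 H
  atom 3: C, bond orders sum to 3 (valence 4) → 1 H
  atom 4: C, bond orders sum to 3 (valence 4) → 1 H
  atom 5: C, bond orders sum to 3 (valence 4) → 1 H
  atom 6: C, bond orders sum to 3 (valence 4) → 1 H
  atom 7: C, bond orders sum to 3 (valence 4) → 1 H
Totals → C:6, H:7, N:1.
In Hill order: C6H7N.

C6H7N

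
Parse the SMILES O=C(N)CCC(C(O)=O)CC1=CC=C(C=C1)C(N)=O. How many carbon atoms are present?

Count every carbon token in the SMILES (each C, including those in ring-closure positions and inside branches).
Carbon count: 13.

13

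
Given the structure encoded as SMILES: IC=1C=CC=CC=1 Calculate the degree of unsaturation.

4

Molecular formula: C6H5I.
DoU = (2C + 2 + N − H − X) / 2, where X is the halogen count and O/S are ignored.
    = (2·6 + 2 + 0 − 5 − 1) / 2 = 8 / 2 = 4.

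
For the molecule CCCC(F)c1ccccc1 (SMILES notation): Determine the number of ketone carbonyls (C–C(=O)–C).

0

Scan the SMILES for the ketone motif — none present.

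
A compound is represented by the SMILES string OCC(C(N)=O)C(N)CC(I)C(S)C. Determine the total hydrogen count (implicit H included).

17

Walk through each heavy atom and fill implicit hydrogens from standard valence (C 4, N 3, O 2, S 2, halogen 1):
  atom 1: O, bond orders sum to 1 (valence 2) → 1 H
  atom 2: C, bond orders sum to 2 (valence 4) → 2 H
  atom 3: C, bond orders sum to 3 (valence 4) → 1 H
  atom 4: C, bond orders sum to 4 (valence 4) → 0 H
  atom 5: N, bond orders sum to 1 (valence 3) → 2 H
  atom 6: O, bond orders sum to 2 (valence 2) → 0 H
  atom 7: C, bond orders sum to 3 (valence 4) → 1 H
  atom 8: N, bond orders sum to 1 (valence 3) → 2 H
  atom 9: C, bond orders sum to 2 (valence 4) → 2 H
  atom 10: C, bond orders sum to 3 (valence 4) → 1 H
  atom 11: I (halogen, monovalent) → 0 H
  atom 12: C, bond orders sum to 3 (valence 4) → 1 H
  atom 13: S, bond orders sum to 1 (valence 2) → 1 H
  atom 14: C, bond orders sum to 1 (valence 4) → 3 H
Total hydrogens: 17.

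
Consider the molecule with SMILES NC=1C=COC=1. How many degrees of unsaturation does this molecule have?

3

Molecular formula: C4H5NO.
DoU = (2C + 2 + N − H − X) / 2, where X is the halogen count and O/S are ignored.
    = (2·4 + 2 + 1 − 5 − 0) / 2 = 6 / 2 = 3.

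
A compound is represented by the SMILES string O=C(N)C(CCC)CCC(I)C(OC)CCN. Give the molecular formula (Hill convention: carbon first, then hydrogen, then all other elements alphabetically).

Walk through each heavy atom and fill implicit hydrogens from standard valence (C 4, N 3, O 2, S 2, halogen 1):
  atom 1: O, bond orders sum to 2 (valence 2) → 0 H
  atom 2: C, bond orders sum to 4 (valence 4) → 0 H
  atom 3: N, bond orders sum to 1 (valence 3) → 2 H
  atom 4: C, bond orders sum to 3 (valence 4) → 1 H
  atom 5: C, bond orders sum to 2 (valence 4) → 2 H
  atom 6: C, bond orders sum to 2 (valence 4) → 2 H
  atom 7: C, bond orders sum to 1 (valence 4) → 3 H
  atom 8: C, bond orders sum to 2 (valence 4) → 2 H
  atom 9: C, bond orders sum to 2 (valence 4) → 2 H
  atom 10: C, bond orders sum to 3 (valence 4) → 1 H
  atom 11: I (halogen, monovalent) → 0 H
  atom 12: C, bond orders sum to 3 (valence 4) → 1 H
  atom 13: O, bond orders sum to 2 (valence 2) → 0 H
  atom 14: C, bond orders sum to 1 (valence 4) → 3 H
  atom 15: C, bond orders sum to 2 (valence 4) → 2 H
  atom 16: C, bond orders sum to 2 (valence 4) → 2 H
  atom 17: N, bond orders sum to 1 (valence 3) → 2 H
Totals → C:12, H:25, I:1, N:2, O:2.
In Hill order: C12H25IN2O2.

C12H25IN2O2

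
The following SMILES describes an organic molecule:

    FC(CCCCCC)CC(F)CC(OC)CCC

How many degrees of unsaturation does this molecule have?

Degree of unsaturation = (number of rings) + (number of π bonds).
Ring closures in the SMILES: 0.
π bonds: none → 0 DoU from unsaturation.
Total DoU = 0 + 0 = 0.

0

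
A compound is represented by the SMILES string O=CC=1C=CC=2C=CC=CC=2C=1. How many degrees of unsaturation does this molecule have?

Molecular formula: C11H8O.
DoU = (2C + 2 + N − H − X) / 2, where X is the halogen count and O/S are ignored.
    = (2·11 + 2 + 0 − 8 − 0) / 2 = 16 / 2 = 8.

8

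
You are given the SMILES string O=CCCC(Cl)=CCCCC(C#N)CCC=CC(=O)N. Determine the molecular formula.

Walk through each heavy atom and fill implicit hydrogens from standard valence (C 4, N 3, O 2, S 2, halogen 1):
  atom 1: O, bond orders sum to 2 (valence 2) → 0 H
  atom 2: C, bond orders sum to 3 (valence 4) → 1 H
  atom 3: C, bond orders sum to 2 (valence 4) → 2 H
  atom 4: C, bond orders sum to 2 (valence 4) → 2 H
  atom 5: C, bond orders sum to 4 (valence 4) → 0 H
  atom 6: Cl (halogen, monovalent) → 0 H
  atom 7: C, bond orders sum to 3 (valence 4) → 1 H
  atom 8: C, bond orders sum to 2 (valence 4) → 2 H
  atom 9: C, bond orders sum to 2 (valence 4) → 2 H
  atom 10: C, bond orders sum to 2 (valence 4) → 2 H
  atom 11: C, bond orders sum to 3 (valence 4) → 1 H
  atom 12: C, bond orders sum to 4 (valence 4) → 0 H
  atom 13: N, bond orders sum to 3 (valence 3) → 0 H
  atom 14: C, bond orders sum to 2 (valence 4) → 2 H
  atom 15: C, bond orders sum to 2 (valence 4) → 2 H
  atom 16: C, bond orders sum to 3 (valence 4) → 1 H
  atom 17: C, bond orders sum to 3 (valence 4) → 1 H
  atom 18: C, bond orders sum to 4 (valence 4) → 0 H
  atom 19: O, bond orders sum to 2 (valence 2) → 0 H
  atom 20: N, bond orders sum to 1 (valence 3) → 2 H
Totals → C:15, H:21, Cl:1, N:2, O:2.

C15H21ClN2O2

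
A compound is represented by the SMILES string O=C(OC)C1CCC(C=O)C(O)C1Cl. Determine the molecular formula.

Walk through each heavy atom and fill implicit hydrogens from standard valence (C 4, N 3, O 2, S 2, halogen 1):
  atom 1: O, bond orders sum to 2 (valence 2) → 0 H
  atom 2: C, bond orders sum to 4 (valence 4) → 0 H
  atom 3: O, bond orders sum to 2 (valence 2) → 0 H
  atom 4: C, bond orders sum to 1 (valence 4) → 3 H
  atom 5: C, bond orders sum to 3 (valence 4) → 1 H
  atom 6: C, bond orders sum to 2 (valence 4) → 2 H
  atom 7: C, bond orders sum to 2 (valence 4) → 2 H
  atom 8: C, bond orders sum to 3 (valence 4) → 1 H
  atom 9: C, bond orders sum to 3 (valence 4) → 1 H
  atom 10: O, bond orders sum to 2 (valence 2) → 0 H
  atom 11: C, bond orders sum to 3 (valence 4) → 1 H
  atom 12: O, bond orders sum to 1 (valence 2) → 1 H
  atom 13: C, bond orders sum to 3 (valence 4) → 1 H
  atom 14: Cl (halogen, monovalent) → 0 H
Totals → C:9, H:13, Cl:1, O:4.
In Hill order: C9H13ClO4.

C9H13ClO4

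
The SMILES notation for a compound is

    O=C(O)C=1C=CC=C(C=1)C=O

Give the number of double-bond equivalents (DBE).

6

Molecular formula: C8H6O3.
DoU = (2C + 2 + N − H − X) / 2, where X is the halogen count and O/S are ignored.
    = (2·8 + 2 + 0 − 6 − 0) / 2 = 12 / 2 = 6.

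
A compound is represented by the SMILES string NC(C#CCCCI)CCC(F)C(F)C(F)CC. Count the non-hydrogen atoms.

18

Every atom symbol written in the SMILES (organic subset) is one heavy atom; implicit H are not written.
Heavy atoms by element → C:13, F:3, I:1, N:1.
Total: 18.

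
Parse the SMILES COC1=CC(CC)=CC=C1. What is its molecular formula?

C9H12O

Walk through each heavy atom and fill implicit hydrogens from standard valence (C 4, N 3, O 2, S 2, halogen 1):
  atom 1: C, bond orders sum to 1 (valence 4) → 3 H
  atom 2: O, bond orders sum to 2 (valence 2) → 0 H
  atom 3: C, bond orders sum to 4 (valence 4) → 0 H
  atom 4: C, bond orders sum to 3 (valence 4) → 1 H
  atom 5: C, bond orders sum to 4 (valence 4) → 0 H
  atom 6: C, bond orders sum to 2 (valence 4) → 2 H
  atom 7: C, bond orders sum to 1 (valence 4) → 3 H
  atom 8: C, bond orders sum to 3 (valence 4) → 1 H
  atom 9: C, bond orders sum to 3 (valence 4) → 1 H
  atom 10: C, bond orders sum to 3 (valence 4) → 1 H
Totals → C:9, H:12, O:1.
In Hill order: C9H12O.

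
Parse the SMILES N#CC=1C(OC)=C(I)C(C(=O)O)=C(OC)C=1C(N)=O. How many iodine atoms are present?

1

Scan the SMILES for I atoms (remember two-letter symbols like Cl and Br are single atoms).
Iodine count: 1.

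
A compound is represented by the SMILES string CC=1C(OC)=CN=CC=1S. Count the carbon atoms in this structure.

Count every carbon token in the SMILES (each C, including those in ring-closure positions and inside branches).
Carbon count: 7.

7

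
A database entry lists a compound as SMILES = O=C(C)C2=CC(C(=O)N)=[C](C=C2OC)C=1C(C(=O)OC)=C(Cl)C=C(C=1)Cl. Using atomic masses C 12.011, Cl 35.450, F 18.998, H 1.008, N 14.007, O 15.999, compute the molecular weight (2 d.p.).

396.22 g/mol

First, the molecular formula is C18H15Cl2NO5 (counting implicit H from valence).
  C: 18 × 12.011 = 216.198
  Cl: 2 × 35.450 = 70.900
  H: 15 × 1.008 = 15.120
  N: 1 × 14.007 = 14.007
  O: 5 × 15.999 = 79.995
Sum: 18×12.011 + 2×35.450 + 15×1.008 + 1×14.007 + 5×15.999 = 396.220 → 396.22 g/mol.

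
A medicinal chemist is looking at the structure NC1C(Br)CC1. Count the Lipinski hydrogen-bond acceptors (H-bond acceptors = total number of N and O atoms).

N atoms: 1; O atoms: 0.
Lipinski HBA = 1 + 0 = 1.

1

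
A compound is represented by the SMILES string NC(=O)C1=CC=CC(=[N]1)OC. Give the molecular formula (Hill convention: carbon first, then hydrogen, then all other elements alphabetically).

C7H8N2O2

Walk through each heavy atom and fill implicit hydrogens from standard valence (C 4, N 3, O 2, S 2, halogen 1):
  atom 1: N, bond orders sum to 1 (valence 3) → 2 H
  atom 2: C, bond orders sum to 4 (valence 4) → 0 H
  atom 3: O, bond orders sum to 2 (valence 2) → 0 H
  atom 4: C, bond orders sum to 4 (valence 4) → 0 H
  atom 5: C, bond orders sum to 3 (valence 4) → 1 H
  atom 6: C, bond orders sum to 3 (valence 4) → 1 H
  atom 7: C, bond orders sum to 3 (valence 4) → 1 H
  atom 8: C, bond orders sum to 4 (valence 4) → 0 H
  atom 9: N with explicit H count 0
  atom 10: O, bond orders sum to 2 (valence 2) → 0 H
  atom 11: C, bond orders sum to 1 (valence 4) → 3 H
Totals → C:7, H:8, N:2, O:2.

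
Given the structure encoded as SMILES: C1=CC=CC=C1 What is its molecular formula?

Walk through each heavy atom and fill implicit hydrogens from standard valence (C 4, N 3, O 2, S 2, halogen 1):
  atom 1: C, bond orders sum to 3 (valence 4) → 1 H
  atom 2: C, bond orders sum to 3 (valence 4) → 1 H
  atom 3: C, bond orders sum to 3 (valence 4) → 1 H
  atom 4: C, bond orders sum to 3 (valence 4) → 1 H
  atom 5: C, bond orders sum to 3 (valence 4) → 1 H
  atom 6: C, bond orders sum to 3 (valence 4) → 1 H
Totals → C:6, H:6.

C6H6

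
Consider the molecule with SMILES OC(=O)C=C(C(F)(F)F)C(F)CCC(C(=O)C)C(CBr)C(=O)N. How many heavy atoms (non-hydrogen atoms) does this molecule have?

Every atom symbol written in the SMILES (organic subset) is one heavy atom; implicit H are not written.
Heavy atoms by element → Br:1, C:13, F:4, N:1, O:4.
Total: 23.

23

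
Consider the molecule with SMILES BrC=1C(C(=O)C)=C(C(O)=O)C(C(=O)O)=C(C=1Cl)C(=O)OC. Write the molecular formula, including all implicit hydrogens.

Walk through each heavy atom and fill implicit hydrogens from standard valence (C 4, N 3, O 2, S 2, halogen 1):
  atom 1: Br (halogen, monovalent) → 0 H
  atom 2: C, bond orders sum to 4 (valence 4) → 0 H
  atom 3: C, bond orders sum to 4 (valence 4) → 0 H
  atom 4: C, bond orders sum to 4 (valence 4) → 0 H
  atom 5: O, bond orders sum to 2 (valence 2) → 0 H
  atom 6: C, bond orders sum to 1 (valence 4) → 3 H
  atom 7: C, bond orders sum to 4 (valence 4) → 0 H
  atom 8: C, bond orders sum to 4 (valence 4) → 0 H
  atom 9: O, bond orders sum to 1 (valence 2) → 1 H
  atom 10: O, bond orders sum to 2 (valence 2) → 0 H
  atom 11: C, bond orders sum to 4 (valence 4) → 0 H
  atom 12: C, bond orders sum to 4 (valence 4) → 0 H
  atom 13: O, bond orders sum to 2 (valence 2) → 0 H
  atom 14: O, bond orders sum to 1 (valence 2) → 1 H
  atom 15: C, bond orders sum to 4 (valence 4) → 0 H
  atom 16: C, bond orders sum to 4 (valence 4) → 0 H
  atom 17: Cl (halogen, monovalent) → 0 H
  atom 18: C, bond orders sum to 4 (valence 4) → 0 H
  atom 19: O, bond orders sum to 2 (valence 2) → 0 H
  atom 20: O, bond orders sum to 2 (valence 2) → 0 H
  atom 21: C, bond orders sum to 1 (valence 4) → 3 H
Totals → C:12, H:8, Br:1, Cl:1, O:7.
In Hill order: C12H8BrClO7.

C12H8BrClO7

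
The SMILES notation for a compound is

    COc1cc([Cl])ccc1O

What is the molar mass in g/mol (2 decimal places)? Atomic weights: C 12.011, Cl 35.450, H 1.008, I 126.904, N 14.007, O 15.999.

First, the molecular formula is C7H7ClO2 (counting implicit H from valence).
  C: 7 × 12.011 = 84.077
  Cl: 1 × 35.450 = 35.450
  H: 7 × 1.008 = 7.056
  O: 2 × 15.999 = 31.998
Sum: 7×12.011 + 1×35.450 + 7×1.008 + 2×15.999 = 158.581 → 158.58 g/mol.

158.58 g/mol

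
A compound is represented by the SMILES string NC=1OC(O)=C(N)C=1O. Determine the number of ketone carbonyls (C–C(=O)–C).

0

Scan the SMILES for the ketone motif — none present.
Groups that are present: 2 hydroxyl, 2 primary amine.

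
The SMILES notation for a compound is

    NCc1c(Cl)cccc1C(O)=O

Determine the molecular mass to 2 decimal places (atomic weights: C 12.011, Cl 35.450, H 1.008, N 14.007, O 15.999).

First, the molecular formula is C8H8ClNO2 (counting implicit H from valence).
  C: 8 × 12.011 = 96.088
  Cl: 1 × 35.450 = 35.450
  H: 8 × 1.008 = 8.064
  N: 1 × 14.007 = 14.007
  O: 2 × 15.999 = 31.998
Sum: 8×12.011 + 1×35.450 + 8×1.008 + 1×14.007 + 2×15.999 = 185.607 → 185.61 g/mol.

185.61 g/mol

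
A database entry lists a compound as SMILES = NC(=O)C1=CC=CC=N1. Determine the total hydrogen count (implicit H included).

Walk through each heavy atom and fill implicit hydrogens from standard valence (C 4, N 3, O 2, S 2, halogen 1):
  atom 1: N, bond orders sum to 1 (valence 3) → 2 H
  atom 2: C, bond orders sum to 4 (valence 4) → 0 H
  atom 3: O, bond orders sum to 2 (valence 2) → 0 H
  atom 4: C, bond orders sum to 4 (valence 4) → 0 H
  atom 5: C, bond orders sum to 3 (valence 4) → 1 H
  atom 6: C, bond orders sum to 3 (valence 4) → 1 H
  atom 7: C, bond orders sum to 3 (valence 4) → 1 H
  atom 8: C, bond orders sum to 3 (valence 4) → 1 H
  atom 9: N, bond orders sum to 3 (valence 3) → 0 H
Total hydrogens: 6.

6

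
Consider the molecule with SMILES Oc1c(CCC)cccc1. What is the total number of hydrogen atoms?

12

Walk through each heavy atom and fill implicit hydrogens from standard valence (C 4, N 3, O 2, S 2, halogen 1); for lowercase aromatic atoms, an aromatic c carries 1 H when it has two neighbours and 0 H with three, and aromatic n carries 0 H:
  atom 1: O, bond orders sum to 1 (valence 2) → 1 H
  atom 2: aromatic c, 3 neighbours → 0 H
  atom 3: aromatic c, 3 neighbours → 0 H
  atom 4: C, bond orders sum to 2 (valence 4) → 2 H
  atom 5: C, bond orders sum to 2 (valence 4) → 2 H
  atom 6: C, bond orders sum to 1 (valence 4) → 3 H
  atom 7: aromatic c, 2 neighbours → 1 H
  atom 8: aromatic c, 2 neighbours → 1 H
  atom 9: aromatic c, 2 neighbours → 1 H
  atom 10: aromatic c, 2 neighbours → 1 H
Total hydrogens: 12.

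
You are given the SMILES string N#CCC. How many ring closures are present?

0

In SMILES, each pair of matching ring-closure digits denotes one ring-closing bond; the number of such bonds equals the number of independent rings.
Ring-closure bonds here: 0.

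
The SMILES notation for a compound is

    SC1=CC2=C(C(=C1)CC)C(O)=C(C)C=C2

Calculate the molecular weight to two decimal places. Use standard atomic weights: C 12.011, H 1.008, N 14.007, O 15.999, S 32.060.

First, the molecular formula is C13H14OS (counting implicit H from valence).
  C: 13 × 12.011 = 156.143
  H: 14 × 1.008 = 14.112
  O: 1 × 15.999 = 15.999
  S: 1 × 32.060 = 32.060
Sum: 13×12.011 + 14×1.008 + 1×15.999 + 1×32.060 = 218.314 → 218.31 g/mol.

218.31 g/mol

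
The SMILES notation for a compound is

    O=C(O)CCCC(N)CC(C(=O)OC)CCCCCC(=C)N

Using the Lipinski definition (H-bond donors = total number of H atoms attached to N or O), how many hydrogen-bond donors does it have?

5

Donors: find every N or O and count the H atoms it carries.
  atom 1 (O): bond orders sum to 2 → 0 H
  atom 3 (O): bond orders sum to 1 → 1 H
  atom 8 (N): bond orders sum to 1 → 2 H
  atom 12 (O): bond orders sum to 2 → 0 H
  atom 13 (O): bond orders sum to 2 → 0 H
  atom 22 (N): bond orders sum to 1 → 2 H
Lipinski HBD = 5.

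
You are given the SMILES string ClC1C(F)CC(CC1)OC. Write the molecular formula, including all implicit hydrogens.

C7H12ClFO

Walk through each heavy atom and fill implicit hydrogens from standard valence (C 4, N 3, O 2, S 2, halogen 1):
  atom 1: Cl (halogen, monovalent) → 0 H
  atom 2: C, bond orders sum to 3 (valence 4) → 1 H
  atom 3: C, bond orders sum to 3 (valence 4) → 1 H
  atom 4: F (halogen, monovalent) → 0 H
  atom 5: C, bond orders sum to 2 (valence 4) → 2 H
  atom 6: C, bond orders sum to 3 (valence 4) → 1 H
  atom 7: C, bond orders sum to 2 (valence 4) → 2 H
  atom 8: C, bond orders sum to 2 (valence 4) → 2 H
  atom 9: O, bond orders sum to 2 (valence 2) → 0 H
  atom 10: C, bond orders sum to 1 (valence 4) → 3 H
Totals → C:7, H:12, Cl:1, F:1, O:1.
In Hill order: C7H12ClFO.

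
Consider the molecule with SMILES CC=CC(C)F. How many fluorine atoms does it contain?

Scan the SMILES for F atoms (remember two-letter symbols like Cl and Br are single atoms).
Fluorine count: 1.

1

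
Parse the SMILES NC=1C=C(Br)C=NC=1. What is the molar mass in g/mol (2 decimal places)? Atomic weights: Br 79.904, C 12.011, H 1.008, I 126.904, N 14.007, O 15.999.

First, the molecular formula is C5H5BrN2 (counting implicit H from valence).
  Br: 1 × 79.904 = 79.904
  C: 5 × 12.011 = 60.055
  H: 5 × 1.008 = 5.040
  N: 2 × 14.007 = 28.014
Sum: 1×79.904 + 5×12.011 + 5×1.008 + 2×14.007 = 173.013 → 173.01 g/mol.

173.01 g/mol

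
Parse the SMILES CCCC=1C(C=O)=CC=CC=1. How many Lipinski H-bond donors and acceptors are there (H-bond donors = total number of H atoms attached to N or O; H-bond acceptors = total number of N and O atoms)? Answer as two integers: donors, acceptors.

0, 1

Donors: find every N or O and count the H atoms it carries.
  atom 7 (O): bond orders sum to 2 → 0 H
Lipinski HBD = 0.
Acceptors: N atoms = 0, O atoms = 1 → HBA = 1.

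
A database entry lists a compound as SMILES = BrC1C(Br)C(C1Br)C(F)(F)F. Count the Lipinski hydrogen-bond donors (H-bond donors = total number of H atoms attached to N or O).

Donors: find every N or O and count the H atoms it carries.
  (no N or O atoms present)
Lipinski HBD = 0.

0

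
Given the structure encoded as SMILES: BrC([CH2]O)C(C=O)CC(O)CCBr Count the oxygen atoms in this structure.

Scan the SMILES for O atoms (remember two-letter symbols like Cl and Br are single atoms).
Oxygen count: 3.

3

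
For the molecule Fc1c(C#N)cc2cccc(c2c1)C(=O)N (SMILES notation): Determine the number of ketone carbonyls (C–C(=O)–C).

Scan the SMILES for the ketone motif — none present.
Groups that are present: 1 amide, 1 nitrile.

0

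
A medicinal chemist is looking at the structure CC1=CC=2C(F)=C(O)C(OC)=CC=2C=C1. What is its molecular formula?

Walk through each heavy atom and fill implicit hydrogens from standard valence (C 4, N 3, O 2, S 2, halogen 1):
  atom 1: C, bond orders sum to 1 (valence 4) → 3 H
  atom 2: C, bond orders sum to 4 (valence 4) → 0 H
  atom 3: C, bond orders sum to 3 (valence 4) → 1 H
  atom 4: C, bond orders sum to 4 (valence 4) → 0 H
  atom 5: C, bond orders sum to 4 (valence 4) → 0 H
  atom 6: F (halogen, monovalent) → 0 H
  atom 7: C, bond orders sum to 4 (valence 4) → 0 H
  atom 8: O, bond orders sum to 1 (valence 2) → 1 H
  atom 9: C, bond orders sum to 4 (valence 4) → 0 H
  atom 10: O, bond orders sum to 2 (valence 2) → 0 H
  atom 11: C, bond orders sum to 1 (valence 4) → 3 H
  atom 12: C, bond orders sum to 3 (valence 4) → 1 H
  atom 13: C, bond orders sum to 4 (valence 4) → 0 H
  atom 14: C, bond orders sum to 3 (valence 4) → 1 H
  atom 15: C, bond orders sum to 3 (valence 4) → 1 H
Totals → C:12, H:11, F:1, O:2.

C12H11FO2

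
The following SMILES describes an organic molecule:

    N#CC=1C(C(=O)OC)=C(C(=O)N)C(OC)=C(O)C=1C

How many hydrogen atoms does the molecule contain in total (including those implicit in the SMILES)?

12

Walk through each heavy atom and fill implicit hydrogens from standard valence (C 4, N 3, O 2, S 2, halogen 1):
  atom 1: N, bond orders sum to 3 (valence 3) → 0 H
  atom 2: C, bond orders sum to 4 (valence 4) → 0 H
  atom 3: C, bond orders sum to 4 (valence 4) → 0 H
  atom 4: C, bond orders sum to 4 (valence 4) → 0 H
  atom 5: C, bond orders sum to 4 (valence 4) → 0 H
  atom 6: O, bond orders sum to 2 (valence 2) → 0 H
  atom 7: O, bond orders sum to 2 (valence 2) → 0 H
  atom 8: C, bond orders sum to 1 (valence 4) → 3 H
  atom 9: C, bond orders sum to 4 (valence 4) → 0 H
  atom 10: C, bond orders sum to 4 (valence 4) → 0 H
  atom 11: O, bond orders sum to 2 (valence 2) → 0 H
  atom 12: N, bond orders sum to 1 (valence 3) → 2 H
  atom 13: C, bond orders sum to 4 (valence 4) → 0 H
  atom 14: O, bond orders sum to 2 (valence 2) → 0 H
  atom 15: C, bond orders sum to 1 (valence 4) → 3 H
  atom 16: C, bond orders sum to 4 (valence 4) → 0 H
  atom 17: O, bond orders sum to 1 (valence 2) → 1 H
  atom 18: C, bond orders sum to 4 (valence 4) → 0 H
  atom 19: C, bond orders sum to 1 (valence 4) → 3 H
Total hydrogens: 12.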